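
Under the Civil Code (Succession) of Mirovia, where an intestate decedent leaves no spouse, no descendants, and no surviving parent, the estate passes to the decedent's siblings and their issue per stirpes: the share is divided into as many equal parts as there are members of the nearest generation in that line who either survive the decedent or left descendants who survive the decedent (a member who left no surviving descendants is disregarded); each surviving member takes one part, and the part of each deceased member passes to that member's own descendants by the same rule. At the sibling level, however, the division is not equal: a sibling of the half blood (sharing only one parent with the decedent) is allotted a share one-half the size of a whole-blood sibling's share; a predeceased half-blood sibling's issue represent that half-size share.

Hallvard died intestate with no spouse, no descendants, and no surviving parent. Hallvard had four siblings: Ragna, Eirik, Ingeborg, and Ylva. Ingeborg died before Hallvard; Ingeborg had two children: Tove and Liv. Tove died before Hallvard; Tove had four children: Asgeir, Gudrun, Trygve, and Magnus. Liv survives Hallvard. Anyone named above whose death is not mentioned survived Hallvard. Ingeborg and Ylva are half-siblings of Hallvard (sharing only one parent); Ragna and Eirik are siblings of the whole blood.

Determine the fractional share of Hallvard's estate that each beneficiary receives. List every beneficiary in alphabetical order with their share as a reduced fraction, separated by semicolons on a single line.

No spouse, descendants, or parent survives, so the estate passes to Hallvard's siblings per stirpes.
Half-blood siblings count for one-half the weight of whole-blood siblings at the initial division.
Dividing 1 in proportion to weights (total weight 3): Ragna (weight 1) → 1/3; Eirik (weight 1) → 1/3; Ingeborg (weight 1/2) → 1/6; Ylva (weight 1/2) → 1/6.
Ragna is living and takes 1/3.
Eirik is living and takes 1/3.
Ingeborg predeceased; the 1/6 allotted to Ingeborg's branch passes to Ingeborg's issue by representation.
The 1/6 is divided into 2 equal shares of 1/12 among Tove, Liv.
Tove predeceased; the 1/12 allotted to Tove's branch passes to Tove's issue by representation.
The 1/12 is divided into 4 equal shares of 1/48 among Asgeir, Gudrun, Trygve, Magnus.
Asgeir is living and takes 1/48.
Gudrun is living and takes 1/48.
Trygve is living and takes 1/48.
Magnus is living and takes 1/48.
Liv is living and takes 1/12.
Ylva is living and takes 1/6.

Asgeir 1/48; Eirik 1/3; Gudrun 1/48; Liv 1/12; Magnus 1/48; Ragna 1/3; Trygve 1/48; Ylva 1/6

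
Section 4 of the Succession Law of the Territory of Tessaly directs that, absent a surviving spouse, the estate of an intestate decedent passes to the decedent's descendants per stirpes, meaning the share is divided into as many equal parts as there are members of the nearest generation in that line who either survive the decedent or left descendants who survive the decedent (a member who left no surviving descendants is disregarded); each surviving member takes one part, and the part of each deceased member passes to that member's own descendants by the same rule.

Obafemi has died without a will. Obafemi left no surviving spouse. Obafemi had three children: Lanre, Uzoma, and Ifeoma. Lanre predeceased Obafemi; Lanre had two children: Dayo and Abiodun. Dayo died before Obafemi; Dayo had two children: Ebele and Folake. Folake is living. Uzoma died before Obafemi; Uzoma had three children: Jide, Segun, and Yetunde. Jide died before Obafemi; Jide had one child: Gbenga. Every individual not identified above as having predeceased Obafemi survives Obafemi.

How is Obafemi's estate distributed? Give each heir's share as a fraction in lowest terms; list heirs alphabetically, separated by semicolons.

There is no surviving spouse, so the entire estate passes to Obafemi's descendants per stirpes.
The estate is divided into 3 equal shares of 1/3 among Lanre, Uzoma, Ifeoma.
Lanre predeceased; the 1/3 allotted to Lanre's branch passes to Lanre's issue by representation.
The 1/3 is divided into 2 equal shares of 1/6 among Dayo, Abiodun.
Dayo predeceased; the 1/6 allotted to Dayo's branch passes to Dayo's issue by representation.
The 1/6 is divided into 2 equal shares of 1/12 among Ebele, Folake.
Ebele is living and takes 1/12.
Folake is living and takes 1/12.
Abiodun is living and takes 1/6.
Uzoma predeceased; the 1/3 allotted to Uzoma's branch passes to Uzoma's issue by representation.
The 1/3 is divided into 3 equal shares of 1/9 among Jide, Segun, Yetunde.
Jide predeceased; the 1/9 allotted to Jide's branch passes to Jide's issue by representation.
Gbenga is the sole taker at this level and receives the full 1/9.
Segun is living and takes 1/9.
Yetunde is living and takes 1/9.
Ifeoma is living and takes 1/3.

Abiodun 1/6; Ebele 1/12; Folake 1/12; Gbenga 1/9; Ifeoma 1/3; Segun 1/9; Yetunde 1/9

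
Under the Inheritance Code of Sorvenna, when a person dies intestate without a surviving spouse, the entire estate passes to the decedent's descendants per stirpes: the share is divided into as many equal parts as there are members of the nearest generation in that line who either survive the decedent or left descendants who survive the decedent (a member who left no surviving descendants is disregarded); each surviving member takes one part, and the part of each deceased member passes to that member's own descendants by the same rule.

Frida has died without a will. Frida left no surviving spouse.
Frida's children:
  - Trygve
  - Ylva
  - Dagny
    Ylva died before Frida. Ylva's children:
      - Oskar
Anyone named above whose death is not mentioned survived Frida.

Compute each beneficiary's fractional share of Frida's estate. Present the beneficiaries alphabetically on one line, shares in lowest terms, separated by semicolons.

Dagny 1/3; Oskar 1/3; Trygve 1/3

There is no surviving spouse, so the entire estate passes to Frida's descendants per stirpes.
The estate is divided into 3 equal shares of 1/3 among Trygve, Ylva, Dagny.
Trygve is living and takes 1/3.
Ylva predeceased; the 1/3 allotted to Ylva's branch passes to Ylva's issue by representation.
Oskar is the sole taker at this level and receives the full 1/3.
Dagny is living and takes 1/3.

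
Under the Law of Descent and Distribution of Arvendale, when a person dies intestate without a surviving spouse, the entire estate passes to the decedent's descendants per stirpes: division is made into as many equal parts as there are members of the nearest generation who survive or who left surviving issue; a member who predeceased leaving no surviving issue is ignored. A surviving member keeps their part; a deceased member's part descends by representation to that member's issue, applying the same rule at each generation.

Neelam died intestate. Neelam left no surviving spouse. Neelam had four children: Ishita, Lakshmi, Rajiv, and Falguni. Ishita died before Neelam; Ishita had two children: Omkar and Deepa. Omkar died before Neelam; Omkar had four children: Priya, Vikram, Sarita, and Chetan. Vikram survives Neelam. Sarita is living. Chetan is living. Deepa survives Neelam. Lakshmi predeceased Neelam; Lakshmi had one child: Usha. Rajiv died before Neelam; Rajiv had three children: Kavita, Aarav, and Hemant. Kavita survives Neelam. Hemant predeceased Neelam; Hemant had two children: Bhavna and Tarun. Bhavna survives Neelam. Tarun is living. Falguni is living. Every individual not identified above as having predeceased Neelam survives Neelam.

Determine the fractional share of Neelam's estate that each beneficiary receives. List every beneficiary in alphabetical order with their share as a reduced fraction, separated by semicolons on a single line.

Aarav 1/12; Bhavna 1/24; Chetan 1/32; Deepa 1/8; Falguni 1/4; Kavita 1/12; Priya 1/32; Sarita 1/32; Tarun 1/24; Usha 1/4; Vikram 1/32

There is no surviving spouse, so the entire estate passes to Neelam's descendants per stirpes.
The estate is divided into 4 equal shares of 1/4 among Ishita, Lakshmi, Rajiv, Falguni.
Ishita predeceased; the 1/4 allotted to Ishita's branch passes to Ishita's issue by representation.
The 1/4 is divided into 2 equal shares of 1/8 among Omkar, Deepa.
Omkar predeceased; the 1/8 allotted to Omkar's branch passes to Omkar's issue by representation.
The 1/8 is divided into 4 equal shares of 1/32 among Priya, Vikram, Sarita, Chetan.
Priya is living and takes 1/32.
Vikram is living and takes 1/32.
Sarita is living and takes 1/32.
Chetan is living and takes 1/32.
Deepa is living and takes 1/8.
Lakshmi predeceased; the 1/4 allotted to Lakshmi's branch passes to Lakshmi's issue by representation.
Usha is the sole taker at this level and receives the full 1/4.
Rajiv predeceased; the 1/4 allotted to Rajiv's branch passes to Rajiv's issue by representation.
The 1/4 is divided into 3 equal shares of 1/12 among Kavita, Aarav, Hemant.
Kavita is living and takes 1/12.
Aarav is living and takes 1/12.
Hemant predeceased; the 1/12 allotted to Hemant's branch passes to Hemant's issue by representation.
The 1/12 is divided into 2 equal shares of 1/24 among Bhavna, Tarun.
Bhavna is living and takes 1/24.
Tarun is living and takes 1/24.
Falguni is living and takes 1/4.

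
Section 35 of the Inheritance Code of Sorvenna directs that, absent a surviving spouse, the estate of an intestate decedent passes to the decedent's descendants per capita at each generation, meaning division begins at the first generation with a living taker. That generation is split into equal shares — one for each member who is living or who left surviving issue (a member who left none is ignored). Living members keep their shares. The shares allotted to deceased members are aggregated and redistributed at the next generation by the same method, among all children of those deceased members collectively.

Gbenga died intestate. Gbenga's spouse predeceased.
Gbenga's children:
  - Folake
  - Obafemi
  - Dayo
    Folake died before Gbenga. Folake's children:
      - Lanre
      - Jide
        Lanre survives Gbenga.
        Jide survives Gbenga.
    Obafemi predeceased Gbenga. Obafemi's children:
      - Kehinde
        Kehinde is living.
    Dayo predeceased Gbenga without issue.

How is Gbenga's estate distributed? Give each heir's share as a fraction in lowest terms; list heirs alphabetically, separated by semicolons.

There is no surviving spouse, so the entire estate passes to Gbenga's descendants per capita at each generation.
No one at generation 1 (Folake, Obafemi) is living; moving to the next generation.
At generation 2 (Lanre, Jide, Kehinde) there are 3 shares of (1)/3 = 1/3 each.
Living: Lanre, Jide, and Kehinde — each takes 1/3.

Jide 1/3; Kehinde 1/3; Lanre 1/3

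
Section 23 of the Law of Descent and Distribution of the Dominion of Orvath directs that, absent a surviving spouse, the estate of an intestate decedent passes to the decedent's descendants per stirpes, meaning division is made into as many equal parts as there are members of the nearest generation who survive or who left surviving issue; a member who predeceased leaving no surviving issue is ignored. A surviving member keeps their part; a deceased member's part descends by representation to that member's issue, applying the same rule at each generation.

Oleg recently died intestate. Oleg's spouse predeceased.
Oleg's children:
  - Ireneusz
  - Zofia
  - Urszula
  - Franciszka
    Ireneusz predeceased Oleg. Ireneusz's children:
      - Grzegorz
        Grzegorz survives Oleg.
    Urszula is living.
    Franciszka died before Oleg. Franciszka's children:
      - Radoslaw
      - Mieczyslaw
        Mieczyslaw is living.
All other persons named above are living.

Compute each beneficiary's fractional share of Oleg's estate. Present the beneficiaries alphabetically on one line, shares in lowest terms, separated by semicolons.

Grzegorz 1/4; Mieczyslaw 1/8; Radoslaw 1/8; Urszula 1/4; Zofia 1/4

There is no surviving spouse, so the entire estate passes to Oleg's descendants per stirpes.
The estate is divided into 4 equal shares of 1/4 among Ireneusz, Zofia, Urszula, Franciszka.
Ireneusz predeceased; the 1/4 allotted to Ireneusz's branch passes to Ireneusz's issue by representation.
Grzegorz is the sole taker at this level and receives the full 1/4.
Zofia is living and takes 1/4.
Urszula is living and takes 1/4.
Franciszka predeceased; the 1/4 allotted to Franciszka's branch passes to Franciszka's issue by representation.
The 1/4 is divided into 2 equal shares of 1/8 among Radoslaw, Mieczyslaw.
Radoslaw is living and takes 1/8.
Mieczyslaw is living and takes 1/8.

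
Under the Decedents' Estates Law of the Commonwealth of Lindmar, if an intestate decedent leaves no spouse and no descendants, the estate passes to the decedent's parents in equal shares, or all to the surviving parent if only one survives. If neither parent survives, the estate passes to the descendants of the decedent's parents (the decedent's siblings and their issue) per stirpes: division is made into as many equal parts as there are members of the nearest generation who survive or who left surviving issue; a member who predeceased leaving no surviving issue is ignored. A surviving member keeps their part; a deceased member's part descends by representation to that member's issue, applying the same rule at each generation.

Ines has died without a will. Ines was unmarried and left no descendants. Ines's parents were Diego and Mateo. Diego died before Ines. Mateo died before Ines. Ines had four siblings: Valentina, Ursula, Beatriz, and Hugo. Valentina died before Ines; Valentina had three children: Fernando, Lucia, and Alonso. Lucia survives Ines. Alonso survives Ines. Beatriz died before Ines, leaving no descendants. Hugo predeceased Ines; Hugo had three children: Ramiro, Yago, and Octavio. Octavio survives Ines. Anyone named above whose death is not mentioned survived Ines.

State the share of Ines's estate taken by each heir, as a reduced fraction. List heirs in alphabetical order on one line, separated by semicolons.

Neither parent survives and there are no descendants, so the estate passes to Ines's siblings and their issue per stirpes.
Beatriz left no surviving issue, so that branch lapses and is disregarded.
The estate is divided into 3 equal shares of 1/3 among Valentina, Ursula, Hugo.
Valentina predeceased; the 1/3 allotted to Valentina's branch passes to Valentina's issue by representation.
The 1/3 is divided into 3 equal shares of 1/9 among Fernando, Lucia, Alonso.
Fernando is living and takes 1/9.
Lucia is living and takes 1/9.
Alonso is living and takes 1/9.
Ursula is living and takes 1/3.
Hugo predeceased; the 1/3 allotted to Hugo's branch passes to Hugo's issue by representation.
The 1/3 is divided into 3 equal shares of 1/9 among Ramiro, Yago, Octavio.
Ramiro is living and takes 1/9.
Yago is living and takes 1/9.
Octavio is living and takes 1/9.

Alonso 1/9; Fernando 1/9; Lucia 1/9; Octavio 1/9; Ramiro 1/9; Ursula 1/3; Yago 1/9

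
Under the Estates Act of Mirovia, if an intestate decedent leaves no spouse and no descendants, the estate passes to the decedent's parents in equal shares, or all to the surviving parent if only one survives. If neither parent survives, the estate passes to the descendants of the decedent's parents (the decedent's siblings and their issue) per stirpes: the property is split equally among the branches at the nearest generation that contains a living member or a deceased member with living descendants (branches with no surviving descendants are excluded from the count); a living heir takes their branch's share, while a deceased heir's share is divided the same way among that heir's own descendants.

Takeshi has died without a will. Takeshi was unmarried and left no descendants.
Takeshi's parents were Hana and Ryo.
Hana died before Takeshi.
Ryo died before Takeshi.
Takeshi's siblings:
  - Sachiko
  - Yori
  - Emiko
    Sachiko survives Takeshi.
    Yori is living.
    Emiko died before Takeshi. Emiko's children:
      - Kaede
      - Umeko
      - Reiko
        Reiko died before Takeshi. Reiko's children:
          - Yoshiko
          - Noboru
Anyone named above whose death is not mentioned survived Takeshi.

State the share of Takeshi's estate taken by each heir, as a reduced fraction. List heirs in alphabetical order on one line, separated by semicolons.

Neither parent survives and there are no descendants, so the estate passes to Takeshi's siblings and their issue per stirpes.
The estate is divided into 3 equal shares of 1/3 among Sachiko, Yori, Emiko.
Sachiko is living and takes 1/3.
Yori is living and takes 1/3.
Emiko predeceased; the 1/3 allotted to Emiko's branch passes to Emiko's issue by representation.
The 1/3 is divided into 3 equal shares of 1/9 among Kaede, Umeko, Reiko.
Kaede is living and takes 1/9.
Umeko is living and takes 1/9.
Reiko predeceased; the 1/9 allotted to Reiko's branch passes to Reiko's issue by representation.
The 1/9 is divided into 2 equal shares of 1/18 among Yoshiko, Noboru.
Yoshiko is living and takes 1/18.
Noboru is living and takes 1/18.

Kaede 1/9; Noboru 1/18; Sachiko 1/3; Umeko 1/9; Yori 1/3; Yoshiko 1/18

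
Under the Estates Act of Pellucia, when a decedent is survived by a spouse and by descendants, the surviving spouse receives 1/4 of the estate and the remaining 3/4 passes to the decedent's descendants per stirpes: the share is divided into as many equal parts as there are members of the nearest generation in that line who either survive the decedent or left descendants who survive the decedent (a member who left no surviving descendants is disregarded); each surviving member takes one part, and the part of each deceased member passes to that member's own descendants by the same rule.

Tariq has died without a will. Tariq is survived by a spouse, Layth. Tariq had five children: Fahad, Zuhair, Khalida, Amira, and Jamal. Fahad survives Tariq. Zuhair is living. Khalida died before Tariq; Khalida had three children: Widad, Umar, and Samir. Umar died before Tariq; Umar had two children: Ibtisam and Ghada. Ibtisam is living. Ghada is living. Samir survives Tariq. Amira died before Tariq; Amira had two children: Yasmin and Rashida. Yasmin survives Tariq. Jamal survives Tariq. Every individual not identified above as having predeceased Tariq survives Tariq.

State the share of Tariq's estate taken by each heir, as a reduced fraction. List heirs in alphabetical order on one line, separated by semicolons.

Layth, as surviving spouse, takes 1/4.
The remaining 3/4 passes to Tariq's descendants per stirpes.
The 3/4 is divided into 5 equal shares of 3/20 among Fahad, Zuhair, Khalida, Amira, Jamal.
Fahad is living and takes 3/20.
Zuhair is living and takes 3/20.
Khalida predeceased; the 3/20 allotted to Khalida's branch passes to Khalida's issue by representation.
The 3/20 is divided into 3 equal shares of 1/20 among Widad, Umar, Samir.
Widad is living and takes 1/20.
Umar predeceased; the 1/20 allotted to Umar's branch passes to Umar's issue by representation.
The 1/20 is divided into 2 equal shares of 1/40 among Ibtisam, Ghada.
Ibtisam is living and takes 1/40.
Ghada is living and takes 1/40.
Samir is living and takes 1/20.
Amira predeceased; the 3/20 allotted to Amira's branch passes to Amira's issue by representation.
The 3/20 is divided into 2 equal shares of 3/40 among Yasmin, Rashida.
Yasmin is living and takes 3/40.
Rashida is living and takes 3/40.
Jamal is living and takes 3/20.

Fahad 3/20; Ghada 1/40; Ibtisam 1/40; Jamal 3/20; Layth 1/4; Rashida 3/40; Samir 1/20; Widad 1/20; Yasmin 3/40; Zuhair 3/20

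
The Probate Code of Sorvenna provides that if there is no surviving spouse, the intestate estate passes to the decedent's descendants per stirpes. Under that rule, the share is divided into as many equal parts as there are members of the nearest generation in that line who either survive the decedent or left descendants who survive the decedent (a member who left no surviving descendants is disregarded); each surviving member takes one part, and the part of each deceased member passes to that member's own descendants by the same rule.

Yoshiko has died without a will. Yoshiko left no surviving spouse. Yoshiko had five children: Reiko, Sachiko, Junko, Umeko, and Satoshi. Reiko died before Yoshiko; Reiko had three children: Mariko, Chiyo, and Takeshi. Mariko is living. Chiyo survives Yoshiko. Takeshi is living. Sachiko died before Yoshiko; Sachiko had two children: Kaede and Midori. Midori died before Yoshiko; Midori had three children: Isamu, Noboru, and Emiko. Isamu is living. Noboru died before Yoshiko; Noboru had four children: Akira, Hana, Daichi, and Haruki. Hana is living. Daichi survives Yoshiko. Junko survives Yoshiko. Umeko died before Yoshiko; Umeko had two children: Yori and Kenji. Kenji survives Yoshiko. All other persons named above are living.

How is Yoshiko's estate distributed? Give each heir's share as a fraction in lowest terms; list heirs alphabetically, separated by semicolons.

Akira 1/120; Chiyo 1/15; Daichi 1/120; Emiko 1/30; Hana 1/120; Haruki 1/120; Isamu 1/30; Junko 1/5; Kaede 1/10; Kenji 1/10; Mariko 1/15; Satoshi 1/5; Takeshi 1/15; Yori 1/10

There is no surviving spouse, so the entire estate passes to Yoshiko's descendants per stirpes.
The estate is divided into 5 equal shares of 1/5 among Reiko, Sachiko, Junko, Umeko, Satoshi.
Reiko predeceased; the 1/5 allotted to Reiko's branch passes to Reiko's issue by representation.
The 1/5 is divided into 3 equal shares of 1/15 among Mariko, Chiyo, Takeshi.
Mariko is living and takes 1/15.
Chiyo is living and takes 1/15.
Takeshi is living and takes 1/15.
Sachiko predeceased; the 1/5 allotted to Sachiko's branch passes to Sachiko's issue by representation.
The 1/5 is divided into 2 equal shares of 1/10 among Kaede, Midori.
Kaede is living and takes 1/10.
Midori predeceased; the 1/10 allotted to Midori's branch passes to Midori's issue by representation.
The 1/10 is divided into 3 equal shares of 1/30 among Isamu, Noboru, Emiko.
Isamu is living and takes 1/30.
Noboru predeceased; the 1/30 allotted to Noboru's branch passes to Noboru's issue by representation.
The 1/30 is divided into 4 equal shares of 1/120 among Akira, Hana, Daichi, Haruki.
Akira is living and takes 1/120.
Hana is living and takes 1/120.
Daichi is living and takes 1/120.
Haruki is living and takes 1/120.
Emiko is living and takes 1/30.
Junko is living and takes 1/5.
Umeko predeceased; the 1/5 allotted to Umeko's branch passes to Umeko's issue by representation.
The 1/5 is divided into 2 equal shares of 1/10 among Yori, Kenji.
Yori is living and takes 1/10.
Kenji is living and takes 1/10.
Satoshi is living and takes 1/5.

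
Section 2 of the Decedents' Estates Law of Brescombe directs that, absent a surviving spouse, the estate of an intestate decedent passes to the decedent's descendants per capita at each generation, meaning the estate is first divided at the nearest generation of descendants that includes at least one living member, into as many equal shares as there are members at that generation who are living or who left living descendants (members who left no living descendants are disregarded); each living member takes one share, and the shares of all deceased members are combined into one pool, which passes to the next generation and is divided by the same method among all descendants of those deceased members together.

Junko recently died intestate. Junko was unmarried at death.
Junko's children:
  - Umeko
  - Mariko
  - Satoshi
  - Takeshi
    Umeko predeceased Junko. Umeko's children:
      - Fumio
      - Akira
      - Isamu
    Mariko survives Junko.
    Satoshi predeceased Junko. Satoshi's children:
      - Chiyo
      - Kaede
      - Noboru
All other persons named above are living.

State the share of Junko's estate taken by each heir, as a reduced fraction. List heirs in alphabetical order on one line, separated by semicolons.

Akira 1/12; Chiyo 1/12; Fumio 1/12; Isamu 1/12; Kaede 1/12; Mariko 1/4; Noboru 1/12; Takeshi 1/4

There is no surviving spouse, so the entire estate passes to Junko's descendants per capita at each generation.
At generation 1 (Umeko, Mariko, Satoshi, Takeshi) there are 4 shares of (1)/4 = 1/4 each.
Living: Mariko and Takeshi — each takes 1/4.
Deceased: Umeko and Satoshi. Their combined 1/2 is pooled and carried to generation 2.
At generation 2 (Fumio, Akira, Isamu, Chiyo, Kaede, Noboru) there are 6 shares of (1/2)/6 = 1/12 each.
Living: Fumio, Akira, Isamu, Chiyo, Kaede, and Noboru — each takes 1/12.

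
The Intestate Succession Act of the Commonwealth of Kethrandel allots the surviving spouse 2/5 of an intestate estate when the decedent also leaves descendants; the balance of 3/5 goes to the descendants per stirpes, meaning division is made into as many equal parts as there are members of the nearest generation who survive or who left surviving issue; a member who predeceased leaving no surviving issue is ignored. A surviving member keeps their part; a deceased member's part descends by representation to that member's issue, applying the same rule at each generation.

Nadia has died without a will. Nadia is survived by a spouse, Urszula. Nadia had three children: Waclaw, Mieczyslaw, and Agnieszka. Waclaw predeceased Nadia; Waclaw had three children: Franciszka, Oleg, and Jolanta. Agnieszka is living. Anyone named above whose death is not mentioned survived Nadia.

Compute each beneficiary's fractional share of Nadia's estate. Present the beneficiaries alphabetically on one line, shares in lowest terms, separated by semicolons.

Agnieszka 1/5; Franciszka 1/15; Jolanta 1/15; Mieczyslaw 1/5; Oleg 1/15; Urszula 2/5

Urszula, as surviving spouse, takes 2/5.
The remaining 3/5 passes to Nadia's descendants per stirpes.
The 3/5 is divided into 3 equal shares of 1/5 among Waclaw, Mieczyslaw, Agnieszka.
Waclaw predeceased; the 1/5 allotted to Waclaw's branch passes to Waclaw's issue by representation.
The 1/5 is divided into 3 equal shares of 1/15 among Franciszka, Oleg, Jolanta.
Franciszka is living and takes 1/15.
Oleg is living and takes 1/15.
Jolanta is living and takes 1/15.
Mieczyslaw is living and takes 1/5.
Agnieszka is living and takes 1/5.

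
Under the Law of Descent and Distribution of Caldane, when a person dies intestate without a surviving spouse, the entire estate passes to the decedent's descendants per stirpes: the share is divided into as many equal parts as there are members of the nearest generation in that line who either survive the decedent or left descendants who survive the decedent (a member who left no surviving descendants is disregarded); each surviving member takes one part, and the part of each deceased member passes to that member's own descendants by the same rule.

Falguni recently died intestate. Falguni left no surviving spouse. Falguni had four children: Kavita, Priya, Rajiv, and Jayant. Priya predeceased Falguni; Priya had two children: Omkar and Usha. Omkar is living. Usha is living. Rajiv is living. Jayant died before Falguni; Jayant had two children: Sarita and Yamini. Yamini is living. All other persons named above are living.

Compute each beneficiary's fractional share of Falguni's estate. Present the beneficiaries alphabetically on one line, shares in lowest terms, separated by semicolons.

Kavita 1/4; Omkar 1/8; Rajiv 1/4; Sarita 1/8; Usha 1/8; Yamini 1/8

There is no surviving spouse, so the entire estate passes to Falguni's descendants per stirpes.
The estate is divided into 4 equal shares of 1/4 among Kavita, Priya, Rajiv, Jayant.
Kavita is living and takes 1/4.
Priya predeceased; the 1/4 allotted to Priya's branch passes to Priya's issue by representation.
The 1/4 is divided into 2 equal shares of 1/8 among Omkar, Usha.
Omkar is living and takes 1/8.
Usha is living and takes 1/8.
Rajiv is living and takes 1/4.
Jayant predeceased; the 1/4 allotted to Jayant's branch passes to Jayant's issue by representation.
The 1/4 is divided into 2 equal shares of 1/8 among Sarita, Yamini.
Sarita is living and takes 1/8.
Yamini is living and takes 1/8.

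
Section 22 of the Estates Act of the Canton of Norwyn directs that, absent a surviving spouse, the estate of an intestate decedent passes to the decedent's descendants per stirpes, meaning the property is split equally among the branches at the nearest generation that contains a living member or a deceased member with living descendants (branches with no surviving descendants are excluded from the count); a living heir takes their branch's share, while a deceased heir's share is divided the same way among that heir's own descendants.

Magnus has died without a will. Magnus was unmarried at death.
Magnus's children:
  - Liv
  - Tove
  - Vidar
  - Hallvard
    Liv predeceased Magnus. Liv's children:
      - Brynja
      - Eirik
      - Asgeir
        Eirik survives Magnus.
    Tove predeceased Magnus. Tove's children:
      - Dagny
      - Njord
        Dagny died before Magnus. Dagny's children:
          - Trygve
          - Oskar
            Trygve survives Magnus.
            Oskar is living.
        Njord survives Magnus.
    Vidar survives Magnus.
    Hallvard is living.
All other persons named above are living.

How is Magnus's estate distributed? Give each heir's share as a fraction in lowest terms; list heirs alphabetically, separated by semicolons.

Asgeir 1/12; Brynja 1/12; Eirik 1/12; Hallvard 1/4; Njord 1/8; Oskar 1/16; Trygve 1/16; Vidar 1/4

There is no surviving spouse, so the entire estate passes to Magnus's descendants per stirpes.
The estate is divided into 4 equal shares of 1/4 among Liv, Tove, Vidar, Hallvard.
Liv predeceased; the 1/4 allotted to Liv's branch passes to Liv's issue by representation.
The 1/4 is divided into 3 equal shares of 1/12 among Brynja, Eirik, Asgeir.
Brynja is living and takes 1/12.
Eirik is living and takes 1/12.
Asgeir is living and takes 1/12.
Tove predeceased; the 1/4 allotted to Tove's branch passes to Tove's issue by representation.
The 1/4 is divided into 2 equal shares of 1/8 among Dagny, Njord.
Dagny predeceased; the 1/8 allotted to Dagny's branch passes to Dagny's issue by representation.
The 1/8 is divided into 2 equal shares of 1/16 among Trygve, Oskar.
Trygve is living and takes 1/16.
Oskar is living and takes 1/16.
Njord is living and takes 1/8.
Vidar is living and takes 1/4.
Hallvard is living and takes 1/4.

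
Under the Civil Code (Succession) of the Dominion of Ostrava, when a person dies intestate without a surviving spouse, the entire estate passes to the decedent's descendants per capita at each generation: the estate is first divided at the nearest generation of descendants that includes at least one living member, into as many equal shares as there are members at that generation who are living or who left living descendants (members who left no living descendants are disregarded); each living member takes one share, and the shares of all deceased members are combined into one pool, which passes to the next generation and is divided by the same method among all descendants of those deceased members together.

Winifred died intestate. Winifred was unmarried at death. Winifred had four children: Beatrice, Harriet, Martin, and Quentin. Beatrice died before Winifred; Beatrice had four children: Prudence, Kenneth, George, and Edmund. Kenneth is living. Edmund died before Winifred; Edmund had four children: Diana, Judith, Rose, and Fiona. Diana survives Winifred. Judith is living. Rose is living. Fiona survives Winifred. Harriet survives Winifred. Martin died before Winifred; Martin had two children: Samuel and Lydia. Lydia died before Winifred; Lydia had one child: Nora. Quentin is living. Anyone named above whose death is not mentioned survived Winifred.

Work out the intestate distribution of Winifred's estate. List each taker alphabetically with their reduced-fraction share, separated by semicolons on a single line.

Diana 1/30; Fiona 1/30; George 1/12; Harriet 1/4; Judith 1/30; Kenneth 1/12; Nora 1/30; Prudence 1/12; Quentin 1/4; Rose 1/30; Samuel 1/12

There is no surviving spouse, so the entire estate passes to Winifred's descendants per capita at each generation.
At generation 1 (Beatrice, Harriet, Martin, Quentin) there are 4 shares of (1)/4 = 1/4 each.
Living: Harriet and Quentin — each takes 1/4.
Deceased: Beatrice and Martin. Their combined 1/2 is pooled and carried to generation 2.
At generation 2 (Prudence, Kenneth, George, Edmund, Samuel, Lydia) there are 6 shares of (1/2)/6 = 1/12 each.
Living: Prudence, Kenneth, George, and Samuel — each takes 1/12.
Deceased: Edmund and Lydia. Their combined 1/6 is pooled and carried to generation 3.
At generation 3 (Diana, Judith, Rose, Fiona, Nora) there are 5 shares of (1/6)/5 = 1/30 each.
Living: Diana, Judith, Rose, Fiona, and Nora — each takes 1/30.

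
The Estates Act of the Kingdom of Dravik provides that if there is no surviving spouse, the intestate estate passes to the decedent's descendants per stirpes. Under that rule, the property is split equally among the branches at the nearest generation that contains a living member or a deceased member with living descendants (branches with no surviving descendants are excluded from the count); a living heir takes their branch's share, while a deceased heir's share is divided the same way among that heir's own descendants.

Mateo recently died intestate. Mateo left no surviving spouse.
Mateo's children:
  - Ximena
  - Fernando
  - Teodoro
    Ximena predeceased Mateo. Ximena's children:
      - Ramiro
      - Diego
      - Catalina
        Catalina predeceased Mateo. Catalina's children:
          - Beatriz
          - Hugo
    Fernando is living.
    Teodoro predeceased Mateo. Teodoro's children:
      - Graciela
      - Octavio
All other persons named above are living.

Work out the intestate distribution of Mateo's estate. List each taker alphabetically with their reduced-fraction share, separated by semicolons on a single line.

Beatriz 1/18; Diego 1/9; Fernando 1/3; Graciela 1/6; Hugo 1/18; Octavio 1/6; Ramiro 1/9

There is no surviving spouse, so the entire estate passes to Mateo's descendants per stirpes.
The estate is divided into 3 equal shares of 1/3 among Ximena, Fernando, Teodoro.
Ximena predeceased; the 1/3 allotted to Ximena's branch passes to Ximena's issue by representation.
The 1/3 is divided into 3 equal shares of 1/9 among Ramiro, Diego, Catalina.
Ramiro is living and takes 1/9.
Diego is living and takes 1/9.
Catalina predeceased; the 1/9 allotted to Catalina's branch passes to Catalina's issue by representation.
The 1/9 is divided into 2 equal shares of 1/18 among Beatriz, Hugo.
Beatriz is living and takes 1/18.
Hugo is living and takes 1/18.
Fernando is living and takes 1/3.
Teodoro predeceased; the 1/3 allotted to Teodoro's branch passes to Teodoro's issue by representation.
The 1/3 is divided into 2 equal shares of 1/6 among Graciela, Octavio.
Graciela is living and takes 1/6.
Octavio is living and takes 1/6.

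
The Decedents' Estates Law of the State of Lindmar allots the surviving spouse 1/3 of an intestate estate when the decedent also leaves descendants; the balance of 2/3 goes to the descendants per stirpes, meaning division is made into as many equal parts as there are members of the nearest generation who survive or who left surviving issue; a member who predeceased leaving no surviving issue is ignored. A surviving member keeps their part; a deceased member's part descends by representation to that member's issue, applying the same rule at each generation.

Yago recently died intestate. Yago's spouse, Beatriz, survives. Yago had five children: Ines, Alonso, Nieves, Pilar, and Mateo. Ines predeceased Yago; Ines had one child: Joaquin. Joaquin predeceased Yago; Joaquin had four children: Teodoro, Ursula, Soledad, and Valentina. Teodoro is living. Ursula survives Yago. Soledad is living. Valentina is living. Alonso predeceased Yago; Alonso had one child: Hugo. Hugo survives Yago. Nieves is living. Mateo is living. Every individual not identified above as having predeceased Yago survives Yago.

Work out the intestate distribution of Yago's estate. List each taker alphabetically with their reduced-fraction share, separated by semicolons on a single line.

Beatriz, as surviving spouse, takes 1/3.
The remaining 2/3 passes to Yago's descendants per stirpes.
The 2/3 is divided into 5 equal shares of 2/15 among Ines, Alonso, Nieves, Pilar, Mateo.
Ines predeceased; the 2/15 allotted to Ines's branch passes to Ines's issue by representation.
Joaquin's line is the sole branch at this level, so the full 2/15 passes to Joaquin's issue by representation.
The 2/15 is divided into 4 equal shares of 1/30 among Teodoro, Ursula, Soledad, Valentina.
Teodoro is living and takes 1/30.
Ursula is living and takes 1/30.
Soledad is living and takes 1/30.
Valentina is living and takes 1/30.
Alonso predeceased; the 2/15 allotted to Alonso's branch passes to Alonso's issue by representation.
Hugo is the sole taker at this level and receives the full 2/15.
Nieves is living and takes 2/15.
Pilar is living and takes 2/15.
Mateo is living and takes 2/15.

Beatriz 1/3; Hugo 2/15; Mateo 2/15; Nieves 2/15; Pilar 2/15; Soledad 1/30; Teodoro 1/30; Ursula 1/30; Valentina 1/30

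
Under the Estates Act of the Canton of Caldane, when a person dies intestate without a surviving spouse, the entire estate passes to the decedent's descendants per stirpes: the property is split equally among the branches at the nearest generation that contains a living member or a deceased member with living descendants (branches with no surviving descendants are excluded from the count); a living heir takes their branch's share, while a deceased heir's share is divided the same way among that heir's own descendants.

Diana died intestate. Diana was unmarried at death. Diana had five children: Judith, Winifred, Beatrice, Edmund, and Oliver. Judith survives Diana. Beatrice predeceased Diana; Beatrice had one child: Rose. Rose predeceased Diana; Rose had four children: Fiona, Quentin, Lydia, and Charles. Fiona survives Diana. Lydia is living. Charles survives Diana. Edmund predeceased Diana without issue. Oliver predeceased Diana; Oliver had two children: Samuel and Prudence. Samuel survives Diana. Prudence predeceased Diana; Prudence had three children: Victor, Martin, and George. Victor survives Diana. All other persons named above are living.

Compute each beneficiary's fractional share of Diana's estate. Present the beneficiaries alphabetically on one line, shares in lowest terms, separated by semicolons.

Charles 1/16; Fiona 1/16; George 1/24; Judith 1/4; Lydia 1/16; Martin 1/24; Quentin 1/16; Samuel 1/8; Victor 1/24; Winifred 1/4

There is no surviving spouse, so the entire estate passes to Diana's descendants per stirpes.
Edmund left no surviving issue, so that branch lapses and is disregarded.
The estate is divided into 4 equal shares of 1/4 among Judith, Winifred, Beatrice, Oliver.
Judith is living and takes 1/4.
Winifred is living and takes 1/4.
Beatrice predeceased; the 1/4 allotted to Beatrice's branch passes to Beatrice's issue by representation.
Rose's line is the sole branch at this level, so the full 1/4 passes to Rose's issue by representation.
The 1/4 is divided into 4 equal shares of 1/16 among Fiona, Quentin, Lydia, Charles.
Fiona is living and takes 1/16.
Quentin is living and takes 1/16.
Lydia is living and takes 1/16.
Charles is living and takes 1/16.
Oliver predeceased; the 1/4 allotted to Oliver's branch passes to Oliver's issue by representation.
The 1/4 is divided into 2 equal shares of 1/8 among Samuel, Prudence.
Samuel is living and takes 1/8.
Prudence predeceased; the 1/8 allotted to Prudence's branch passes to Prudence's issue by representation.
The 1/8 is divided into 3 equal shares of 1/24 among Victor, Martin, George.
Victor is living and takes 1/24.
Martin is living and takes 1/24.
George is living and takes 1/24.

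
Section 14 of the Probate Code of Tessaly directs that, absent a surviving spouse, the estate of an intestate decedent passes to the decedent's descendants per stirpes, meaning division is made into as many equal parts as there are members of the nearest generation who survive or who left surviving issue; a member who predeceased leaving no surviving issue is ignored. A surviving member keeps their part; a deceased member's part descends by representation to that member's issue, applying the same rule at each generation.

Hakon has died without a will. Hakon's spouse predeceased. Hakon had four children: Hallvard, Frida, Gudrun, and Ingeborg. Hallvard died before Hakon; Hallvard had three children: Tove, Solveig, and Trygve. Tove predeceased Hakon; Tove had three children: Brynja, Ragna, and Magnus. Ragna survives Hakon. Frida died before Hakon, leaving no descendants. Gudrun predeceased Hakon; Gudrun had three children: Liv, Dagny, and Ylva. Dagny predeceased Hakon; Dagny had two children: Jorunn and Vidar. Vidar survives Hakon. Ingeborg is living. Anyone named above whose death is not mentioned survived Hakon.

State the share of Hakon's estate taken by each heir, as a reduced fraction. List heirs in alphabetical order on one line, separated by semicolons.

Brynja 1/27; Ingeborg 1/3; Jorunn 1/18; Liv 1/9; Magnus 1/27; Ragna 1/27; Solveig 1/9; Trygve 1/9; Vidar 1/18; Ylva 1/9

There is no surviving spouse, so the entire estate passes to Hakon's descendants per stirpes.
Frida left no surviving issue, so that branch lapses and is disregarded.
The estate is divided into 3 equal shares of 1/3 among Hallvard, Gudrun, Ingeborg.
Hallvard predeceased; the 1/3 allotted to Hallvard's branch passes to Hallvard's issue by representation.
The 1/3 is divided into 3 equal shares of 1/9 among Tove, Solveig, Trygve.
Tove predeceased; the 1/9 allotted to Tove's branch passes to Tove's issue by representation.
The 1/9 is divided into 3 equal shares of 1/27 among Brynja, Ragna, Magnus.
Brynja is living and takes 1/27.
Ragna is living and takes 1/27.
Magnus is living and takes 1/27.
Solveig is living and takes 1/9.
Trygve is living and takes 1/9.
Gudrun predeceased; the 1/3 allotted to Gudrun's branch passes to Gudrun's issue by representation.
The 1/3 is divided into 3 equal shares of 1/9 among Liv, Dagny, Ylva.
Liv is living and takes 1/9.
Dagny predeceased; the 1/9 allotted to Dagny's branch passes to Dagny's issue by representation.
The 1/9 is divided into 2 equal shares of 1/18 among Jorunn, Vidar.
Jorunn is living and takes 1/18.
Vidar is living and takes 1/18.
Ylva is living and takes 1/9.
Ingeborg is living and takes 1/3.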